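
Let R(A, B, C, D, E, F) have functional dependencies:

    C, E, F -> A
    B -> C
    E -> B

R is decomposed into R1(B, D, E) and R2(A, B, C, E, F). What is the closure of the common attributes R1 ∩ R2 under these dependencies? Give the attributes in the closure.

B, C, E

R1 ∩ R2 = {B, E}.
B → C applies, adding C
Closure: {B, C, E}.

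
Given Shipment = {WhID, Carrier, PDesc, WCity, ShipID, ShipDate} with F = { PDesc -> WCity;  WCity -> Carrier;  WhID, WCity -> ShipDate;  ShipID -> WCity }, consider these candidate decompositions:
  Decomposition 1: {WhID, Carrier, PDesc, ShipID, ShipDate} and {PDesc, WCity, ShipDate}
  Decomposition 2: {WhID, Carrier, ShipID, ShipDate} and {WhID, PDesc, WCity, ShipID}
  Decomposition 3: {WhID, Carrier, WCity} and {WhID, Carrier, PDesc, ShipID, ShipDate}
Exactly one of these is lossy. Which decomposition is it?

Decomposition 1: common = {PDesc, ShipDate}, closure = {Carrier, PDesc, WCity, ShipDate} → lossless.
Decomposition 2: common = {WhID, ShipID}, closure = {WhID, Carrier, WCity, ShipID, ShipDate} → lossless.
Decomposition 3: common = {WhID, Carrier}, closure = {WhID, Carrier} → lossy.

Decomposition 3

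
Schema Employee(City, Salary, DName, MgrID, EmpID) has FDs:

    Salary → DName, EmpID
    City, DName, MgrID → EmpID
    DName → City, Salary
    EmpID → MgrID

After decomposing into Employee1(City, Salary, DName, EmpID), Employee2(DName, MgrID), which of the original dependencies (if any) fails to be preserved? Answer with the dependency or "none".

Check EmpID → MgrID: no single fragment contains all of {MgrID, EmpID}, and the restricted closure of {EmpID} across the fragments never reaches {MgrID}.
Salary → DName, EmpID is preserved.
City, DName, MgrID → EmpID is preserved.
DName → City, Salary is preserved.

EmpID → MgrID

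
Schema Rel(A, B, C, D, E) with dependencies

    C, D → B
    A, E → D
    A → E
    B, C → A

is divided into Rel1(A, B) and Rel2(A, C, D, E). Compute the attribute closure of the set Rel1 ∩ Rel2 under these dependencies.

A, D, E

Rel1 ∩ Rel2 = {A}.
A → E applies, adding E
A, E → D applies, adding D
Closure: {A, D, E}.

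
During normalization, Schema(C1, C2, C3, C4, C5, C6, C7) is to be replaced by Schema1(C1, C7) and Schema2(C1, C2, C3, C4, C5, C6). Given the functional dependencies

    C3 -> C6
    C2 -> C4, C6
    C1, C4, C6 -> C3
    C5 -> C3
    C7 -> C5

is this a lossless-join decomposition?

No

Common attributes: Schema1 ∩ Schema2 = {C1}.
No dependency enlarges {C1}, so (C1)⁺ = {C1}.
The closure contains neither all of Schema1 = {C1, C7} nor all of Schema2 = {C1, C2, C3, C4, C5, C6}, so the common attributes are not a superkey of either fragment. The join is lossy.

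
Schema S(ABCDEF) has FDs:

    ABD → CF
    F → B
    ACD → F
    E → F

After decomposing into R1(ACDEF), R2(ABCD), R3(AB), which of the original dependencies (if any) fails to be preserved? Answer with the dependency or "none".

Check F → B: no single fragment contains all of {BF}, and the restricted closure of {F} across the fragments never reaches {B}.
ABD → CF is preserved.
ACD → F is preserved.
E → F is preserved.

F → B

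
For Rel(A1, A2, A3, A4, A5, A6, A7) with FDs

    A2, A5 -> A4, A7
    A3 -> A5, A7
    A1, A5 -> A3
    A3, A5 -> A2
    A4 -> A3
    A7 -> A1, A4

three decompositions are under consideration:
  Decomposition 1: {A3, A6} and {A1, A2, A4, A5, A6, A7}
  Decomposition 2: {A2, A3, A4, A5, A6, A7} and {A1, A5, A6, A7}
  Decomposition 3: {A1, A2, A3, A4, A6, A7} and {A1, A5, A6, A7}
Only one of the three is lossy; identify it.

Decomposition 1: common = {A6}, closure = {A6} → lossy.
Decomposition 2: common = {A5, A6, A7}, closure = {A1, A2, A3, A4, A5, A6, A7} → lossless.
Decomposition 3: common = {A1, A6, A7}, closure = {A1, A2, A3, A4, A5, A6, A7} → lossless.

Decomposition 1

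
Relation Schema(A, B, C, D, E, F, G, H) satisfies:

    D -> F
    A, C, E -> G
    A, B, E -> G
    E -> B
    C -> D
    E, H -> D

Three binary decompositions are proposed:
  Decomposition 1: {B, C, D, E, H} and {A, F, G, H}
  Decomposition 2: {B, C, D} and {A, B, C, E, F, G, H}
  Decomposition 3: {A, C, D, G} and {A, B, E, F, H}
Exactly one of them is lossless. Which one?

Decomposition 2

Decomposition 1: common = {H}, closure = {H} → lossy.
Decomposition 2: common = {B, C}, closure = {B, C, D, F} → lossless.
Decomposition 3: common = {A}, closure = {A} → lossy.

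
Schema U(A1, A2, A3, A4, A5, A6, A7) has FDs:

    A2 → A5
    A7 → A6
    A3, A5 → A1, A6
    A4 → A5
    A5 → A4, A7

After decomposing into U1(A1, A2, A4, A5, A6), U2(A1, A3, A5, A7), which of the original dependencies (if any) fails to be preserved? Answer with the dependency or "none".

Check A7 → A6: no single fragment contains all of {A6, A7}, and the restricted closure of {A7} across the fragments never reaches {A6}.
A2 → A5 is preserved.
A3, A5 → A1, A6 is preserved.
A4 → A5 is preserved.
A5 → A4, A7 is preserved.

A7 → A6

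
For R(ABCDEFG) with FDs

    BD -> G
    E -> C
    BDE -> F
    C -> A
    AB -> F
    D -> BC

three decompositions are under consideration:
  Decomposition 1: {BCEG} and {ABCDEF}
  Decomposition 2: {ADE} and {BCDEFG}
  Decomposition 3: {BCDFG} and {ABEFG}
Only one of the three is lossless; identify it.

Decomposition 2

Decomposition 1: common = {BCE}, closure = {ABCEF} → lossy.
Decomposition 2: common = {DE}, closure = {ABCDEFG} → lossless.
Decomposition 3: common = {BFG}, closure = {BFG} → lossy.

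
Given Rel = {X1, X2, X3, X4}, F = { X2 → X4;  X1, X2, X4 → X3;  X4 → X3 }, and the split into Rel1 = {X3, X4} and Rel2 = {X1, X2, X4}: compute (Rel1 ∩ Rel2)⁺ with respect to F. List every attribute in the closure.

X3, X4

Rel1 ∩ Rel2 = {X4}.
X4 → X3 applies, adding X3
Closure: {X3, X4}.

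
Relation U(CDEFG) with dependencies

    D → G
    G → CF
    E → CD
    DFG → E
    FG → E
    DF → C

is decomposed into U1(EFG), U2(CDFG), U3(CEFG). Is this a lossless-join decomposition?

Yes

Chase test. Columns are CDEFG; row i has aⱼ where attribute j ∈ Ui, else bᵢⱼ.
Initial tableau (one row per fragment):
  row 1: b11 b12 a3 a4 a5
  row 2: a1 a2 b23 a4 a5
  row 3: a1 b32 a3 a4 a5
Rows 1 and 2 agree on G; apply G→CF and equate their CF entries.
Rows 1 and 3 agree on E; apply E→CD and equate their CD entries.
Rows 1 and 2 agree on FG; apply FG→E and equate their E entries.
Rows 1 and 2 agree on E; apply E→CD and equate their CD entries.
Row 1 is now all distinguished symbols — the join is lossless.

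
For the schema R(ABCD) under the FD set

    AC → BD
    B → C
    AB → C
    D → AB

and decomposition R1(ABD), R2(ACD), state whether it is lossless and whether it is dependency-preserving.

Lossless test: (AD)⁺ = {ABCD}, which contains all of one fragment — lossless.
Dependency preservation: the restricted closure of {B} across the fragments never reaches {C}, so B → C cannot be enforced without a join — not preserved.

lossless but not dependency-preserving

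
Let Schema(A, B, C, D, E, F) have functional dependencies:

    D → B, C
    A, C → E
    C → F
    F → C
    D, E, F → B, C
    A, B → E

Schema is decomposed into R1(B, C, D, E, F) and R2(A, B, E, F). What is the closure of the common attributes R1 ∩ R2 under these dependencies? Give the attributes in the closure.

B, C, E, F

R1 ∩ R2 = {B, E, F}.
F → C applies, adding C
Closure: {B, C, E, F}.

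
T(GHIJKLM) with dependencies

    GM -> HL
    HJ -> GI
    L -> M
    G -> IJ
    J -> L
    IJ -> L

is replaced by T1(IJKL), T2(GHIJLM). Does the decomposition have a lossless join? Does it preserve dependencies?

lossy but dependency-preserving

Lossless test: (IJL)⁺ = {IJLM}, which is a superkey of neither fragment — lossy.
Dependency preservation: every FD's attributes lie within a single fragment, so each can be enforced locally — preserved.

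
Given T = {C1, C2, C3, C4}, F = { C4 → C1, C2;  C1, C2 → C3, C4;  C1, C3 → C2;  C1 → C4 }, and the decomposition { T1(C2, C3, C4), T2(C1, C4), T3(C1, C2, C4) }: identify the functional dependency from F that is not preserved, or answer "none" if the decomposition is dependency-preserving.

C4 → C1, C2 lies within T3.
C1, C2 → C3, C4: restricted closure across fragments reaches C3, C4.
C1, C3 → C2: restricted closure across fragments reaches C2.
C1 → C4 lies within T2.
Every dependency is enforceable on the fragments, so the decomposition is dependency-preserving.

none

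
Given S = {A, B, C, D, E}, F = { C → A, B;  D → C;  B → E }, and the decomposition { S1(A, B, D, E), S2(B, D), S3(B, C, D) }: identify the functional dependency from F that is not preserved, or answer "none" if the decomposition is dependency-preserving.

C → A, B

Check C → A, B: no single fragment contains all of {A, B, C}, and the restricted closure of {C} across the fragments never reaches {A, B}.
D → C is preserved.
B → E is preserved.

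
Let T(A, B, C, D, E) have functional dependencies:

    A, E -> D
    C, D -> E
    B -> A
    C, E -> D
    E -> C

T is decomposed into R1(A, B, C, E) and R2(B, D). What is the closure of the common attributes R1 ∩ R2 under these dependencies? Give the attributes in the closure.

R1 ∩ R2 = {B}.
B → A applies, adding A
Closure: {A, B}.

A, B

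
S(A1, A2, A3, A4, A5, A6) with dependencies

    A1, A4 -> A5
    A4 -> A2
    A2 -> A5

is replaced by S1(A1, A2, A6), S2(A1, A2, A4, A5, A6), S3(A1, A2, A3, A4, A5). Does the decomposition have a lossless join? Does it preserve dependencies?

Lossless test (chase): Rows 1 and 2 agree on A2; apply A2→A5 and equate their A5 entries. No row becomes fully distinguished — the join is lossy.
Dependency preservation: every FD's attributes lie within a single fragment, so each can be enforced locally — preserved.

lossy but dependency-preserving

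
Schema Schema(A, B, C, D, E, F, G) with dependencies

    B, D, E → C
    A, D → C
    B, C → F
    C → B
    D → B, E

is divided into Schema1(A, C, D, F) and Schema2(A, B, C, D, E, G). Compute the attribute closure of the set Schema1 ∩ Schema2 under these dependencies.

A, B, C, D, E, F

Schema1 ∩ Schema2 = {A, C, D}.
C → B applies, adding B
D → B, E applies, adding E
B, C → F applies, adding F
Closure: {A, B, C, D, E, F}.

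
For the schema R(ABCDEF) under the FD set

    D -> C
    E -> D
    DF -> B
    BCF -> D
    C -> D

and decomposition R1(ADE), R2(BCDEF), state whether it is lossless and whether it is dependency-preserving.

Lossless test: (DE)⁺ = {CDE}, which is a superkey of neither fragment — lossy.
Dependency preservation: every FD's attributes lie within a single fragment, so each can be enforced locally — preserved.

lossy but dependency-preserving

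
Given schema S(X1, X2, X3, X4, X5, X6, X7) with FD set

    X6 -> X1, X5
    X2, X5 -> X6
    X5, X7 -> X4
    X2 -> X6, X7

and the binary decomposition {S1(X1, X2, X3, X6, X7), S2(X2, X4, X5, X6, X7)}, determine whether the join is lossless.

Common attributes: S1 ∩ S2 = {X2, X6, X7}.
Closure of {X2, X6, X7}: X6 → X1, X5 applies, adding X1, X5; X5, X7 → X4 applies, adding X4. So (X2, X6, X7)⁺ = {X1, X2, X4, X5, X6, X7}.
This closure contains every attribute of S2, so S1 ∩ S2 → S2. The join is lossless.

Yes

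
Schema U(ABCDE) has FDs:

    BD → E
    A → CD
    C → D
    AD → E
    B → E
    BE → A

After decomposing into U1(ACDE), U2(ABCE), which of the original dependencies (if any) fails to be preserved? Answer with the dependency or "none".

none

BD → E: restricted closure across fragments reaches E.
A → CD lies within U1.
C → D lies within U1.
AD → E lies within U1.
B → E lies within U2.
BE → A lies within U2.
Every dependency is enforceable on the fragments, so the decomposition is dependency-preserving.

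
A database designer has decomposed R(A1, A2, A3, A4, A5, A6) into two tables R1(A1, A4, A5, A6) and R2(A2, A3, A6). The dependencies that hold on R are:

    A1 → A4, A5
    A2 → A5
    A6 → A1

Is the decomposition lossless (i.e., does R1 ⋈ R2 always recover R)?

Common attributes: R1 ∩ R2 = {A6}.
Closure of {A6}: A6 → A1 applies, adding A1; A1 → A4, A5 applies, adding A4, A5. So (A6)⁺ = {A1, A4, A5, A6}.
This closure contains every attribute of R1, so R1 ∩ R2 → R1. The join is lossless.

Yes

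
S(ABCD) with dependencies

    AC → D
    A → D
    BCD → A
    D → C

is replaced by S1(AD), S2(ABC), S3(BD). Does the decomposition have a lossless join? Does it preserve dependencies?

Lossless test (chase): Rows 1 and 2 agree on A; apply A→D and equate their D entries. Rows 1 and 2 agree on D; apply D→C and equate their C entries. Rows 1 and 3 agree on D; apply D→C and equate their C entries. Rows 2 and 3 agree on BCD; apply BCD→A and equate their A entries. Row 2 is now all distinguished symbols — the join is lossless.
Dependency preservation: the restricted closure of {BCD} across the fragments never reaches {A}, so BCD → A cannot be enforced without a join — not preserved.

lossless but not dependency-preserving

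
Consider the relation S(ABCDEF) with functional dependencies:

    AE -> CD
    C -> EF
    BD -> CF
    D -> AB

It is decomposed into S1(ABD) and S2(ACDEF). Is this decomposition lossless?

Common attributes: S1 ∩ S2 = {AD}.
Closure of {AD}: D → AB applies, adding B; BD → CF applies, adding CF; C → EF applies, adding E. So (AD)⁺ = {ABCDEF}.
This closure contains every attribute of S1, so S1 ∩ S2 → S1. The join is lossless.

Yes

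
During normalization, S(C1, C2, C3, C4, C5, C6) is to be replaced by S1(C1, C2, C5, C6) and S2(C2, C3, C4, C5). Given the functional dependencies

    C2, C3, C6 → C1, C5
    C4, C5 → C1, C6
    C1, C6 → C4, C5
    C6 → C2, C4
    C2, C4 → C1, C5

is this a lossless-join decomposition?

Common attributes: S1 ∩ S2 = {C2, C5}.
No dependency enlarges {C2, C5}, so (C2, C5)⁺ = {C2, C5}.
The closure contains neither all of S1 = {C1, C2, C5, C6} nor all of S2 = {C2, C3, C4, C5}, so the common attributes are not a superkey of either fragment. The join is lossy.

No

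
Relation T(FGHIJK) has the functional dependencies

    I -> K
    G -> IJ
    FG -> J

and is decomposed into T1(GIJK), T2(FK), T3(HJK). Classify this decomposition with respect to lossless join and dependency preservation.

Lossless test (chase): applying each FD to every pair of rows produces no changes in the tableau, so no row becomes fully distinguished — the join is lossy.
Dependency preservation: FG → J is not contained in any single fragment, but the restricted closure of its left-hand side across the fragments still reaches the right-hand side; the remaining FDs each lie inside some fragment. All dependencies are preserved.

lossy but dependency-preserving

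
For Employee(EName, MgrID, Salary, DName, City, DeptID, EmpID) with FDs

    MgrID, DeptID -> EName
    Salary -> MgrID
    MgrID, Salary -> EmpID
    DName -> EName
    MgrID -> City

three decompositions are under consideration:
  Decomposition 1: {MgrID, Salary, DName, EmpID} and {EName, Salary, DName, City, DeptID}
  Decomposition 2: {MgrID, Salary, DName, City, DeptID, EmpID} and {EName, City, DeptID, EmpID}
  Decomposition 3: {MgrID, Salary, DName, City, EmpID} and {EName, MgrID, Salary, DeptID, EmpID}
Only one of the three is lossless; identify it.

Decomposition 1: common = {Salary, DName}, closure = {EName, MgrID, Salary, DName, City, EmpID} → lossless.
Decomposition 2: common = {City, DeptID, EmpID}, closure = {City, DeptID, EmpID} → lossy.
Decomposition 3: common = {MgrID, Salary, EmpID}, closure = {MgrID, Salary, City, EmpID} → lossy.

Decomposition 1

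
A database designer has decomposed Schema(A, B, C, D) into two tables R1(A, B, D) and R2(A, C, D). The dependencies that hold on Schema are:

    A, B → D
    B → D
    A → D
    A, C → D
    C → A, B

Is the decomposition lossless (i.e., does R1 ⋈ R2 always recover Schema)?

Common attributes: R1 ∩ R2 = {A, D}.
No dependency enlarges {A, D}, so (A, D)⁺ = {A, D}.
The closure contains neither all of R1 = {A, B, D} nor all of R2 = {A, C, D}, so the common attributes are not a superkey of either fragment. The join is lossy.

No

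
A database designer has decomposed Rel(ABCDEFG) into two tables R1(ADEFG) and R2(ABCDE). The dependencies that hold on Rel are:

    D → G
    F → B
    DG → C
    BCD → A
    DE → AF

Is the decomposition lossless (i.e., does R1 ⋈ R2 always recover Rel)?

Yes

Common attributes: R1 ∩ R2 = {ADE}.
Closure of {ADE}: D → G applies, adding G; DG → C applies, adding C; DE → AF applies, adding F; F → B applies, adding B. So (ADE)⁺ = {ABCDEFG}.
This closure contains every attribute of R1, so R1 ∩ R2 → R1. The join is lossless.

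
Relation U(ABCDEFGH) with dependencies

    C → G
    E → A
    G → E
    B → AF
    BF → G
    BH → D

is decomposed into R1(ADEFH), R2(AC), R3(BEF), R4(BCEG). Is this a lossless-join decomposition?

No

Chase test. Columns are ABCDEFGH; row i has aⱼ where attribute j ∈ Ri, else bᵢⱼ.
Initial tableau (one row per fragment):
  row 1: a1 b12 b13 a4 a5 a6 b17 a8
  row 2: a1 b22 a3 b24 b25 b26 b27 b28
  row 3: b31 a2 b33 b34 a5 a6 b37 b38
  row 4: b41 a2 a3 b44 a5 b46 a7 b48
Rows 2 and 4 agree on C; apply C→G and equate their G entries.
Rows 1 and 3 agree on E; apply E→A and equate their A entries.
Rows 1 and 4 agree on E; apply E→A and equate their A entries.
Rows 2 and 4 agree on G; apply G→E and equate their E entries.
Rows 3 and 4 agree on B; apply B→AF and equate their AF entries.
Rows 3 and 4 agree on BF; apply BF→G and equate their G entries.
No row becomes fully distinguished — the join is lossy.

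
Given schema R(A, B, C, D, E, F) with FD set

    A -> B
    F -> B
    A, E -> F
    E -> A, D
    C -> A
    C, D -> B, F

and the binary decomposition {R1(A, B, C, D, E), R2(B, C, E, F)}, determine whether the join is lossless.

Common attributes: R1 ∩ R2 = {B, C, E}.
Closure of {B, C, E}: E → A, D applies, adding A, D; C, D → B, F applies, adding F. So (B, C, E)⁺ = {A, B, C, D, E, F}.
This closure contains every attribute of R1, so R1 ∩ R2 → R1. The join is lossless.

Yes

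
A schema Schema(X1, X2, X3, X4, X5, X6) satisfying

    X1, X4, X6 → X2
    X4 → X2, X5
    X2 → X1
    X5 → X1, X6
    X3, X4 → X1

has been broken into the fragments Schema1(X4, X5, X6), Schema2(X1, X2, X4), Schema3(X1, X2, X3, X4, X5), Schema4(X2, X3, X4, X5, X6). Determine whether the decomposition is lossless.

Chase test. Columns are X1, X2, X3, X4, X5, X6; row i has aⱼ where attribute j ∈ Schemai, else bᵢⱼ.
Initial tableau (one row per fragment):
  row 1: b11 b12 b13 a4 a5 a6
  row 2: a1 a2 b23 a4 b25 b26
  row 3: a1 a2 a3 a4 a5 b36
  row 4: b41 a2 a3 a4 a5 a6
Rows 1 and 2 agree on X4; apply X4→X2, X5 and equate their X2, X5 entries.
Rows 1 and 2 agree on X2; apply X2→X1 and equate their X1 entries.
Rows 1 and 4 agree on X2; apply X2→X1 and equate their X1 entries.
Rows 1 and 2 agree on X5; apply X5→X1, X6 and equate their X1, X6 entries.
Rows 1 and 3 agree on X5; apply X5→X1, X6 and equate their X1, X6 entries.
Row 3 is now all distinguished symbols — the join is lossless.

Yes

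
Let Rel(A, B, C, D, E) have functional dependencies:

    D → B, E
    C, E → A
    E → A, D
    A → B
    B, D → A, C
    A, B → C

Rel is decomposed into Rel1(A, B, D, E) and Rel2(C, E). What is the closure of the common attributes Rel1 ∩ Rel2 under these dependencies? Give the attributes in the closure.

Rel1 ∩ Rel2 = {E}.
E → A, D applies, adding A, D
A → B applies, adding B
B, D → A, C applies, adding C
Closure: {A, B, C, D, E}.

A, B, C, D, E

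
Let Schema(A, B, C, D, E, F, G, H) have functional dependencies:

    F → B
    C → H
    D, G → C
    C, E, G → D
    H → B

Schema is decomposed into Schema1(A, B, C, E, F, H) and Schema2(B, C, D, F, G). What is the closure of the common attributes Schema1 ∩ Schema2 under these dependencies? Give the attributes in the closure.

Schema1 ∩ Schema2 = {B, C, F}.
C → H applies, adding H
Closure: {B, C, F, H}.

B, C, F, H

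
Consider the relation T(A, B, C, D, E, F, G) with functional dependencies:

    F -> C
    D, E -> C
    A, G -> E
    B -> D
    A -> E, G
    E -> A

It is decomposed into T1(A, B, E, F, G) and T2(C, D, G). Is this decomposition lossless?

No

Common attributes: T1 ∩ T2 = {G}.
No dependency enlarges {G}, so (G)⁺ = {G}.
The closure contains neither all of T1 = {A, B, E, F, G} nor all of T2 = {C, D, G}, so the common attributes are not a superkey of either fragment. The join is lossy.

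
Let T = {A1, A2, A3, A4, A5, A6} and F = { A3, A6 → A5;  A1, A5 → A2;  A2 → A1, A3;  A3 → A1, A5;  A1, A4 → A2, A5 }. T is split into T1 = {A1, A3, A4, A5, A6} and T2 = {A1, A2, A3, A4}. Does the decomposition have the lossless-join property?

Yes

Common attributes: T1 ∩ T2 = {A1, A3, A4}.
Closure of {A1, A3, A4}: A3 → A1, A5 applies, adding A5; A1, A4 → A2, A5 applies, adding A2. So (A1, A3, A4)⁺ = {A1, A2, A3, A4, A5}.
This closure contains every attribute of T2, so T1 ∩ T2 → T2. The join is lossless.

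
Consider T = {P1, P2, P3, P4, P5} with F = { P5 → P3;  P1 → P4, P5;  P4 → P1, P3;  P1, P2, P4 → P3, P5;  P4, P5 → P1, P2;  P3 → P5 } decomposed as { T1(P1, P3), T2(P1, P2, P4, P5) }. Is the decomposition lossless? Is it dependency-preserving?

Lossless test: (P1)⁺ = {P1, P2, P3, P4, P5}, which contains all of one fragment — lossless.
Dependency preservation: the restricted closure of {P5} across the fragments never reaches {P3}, so P5 → P3 cannot be enforced without a join — not preserved.

lossless but not dependency-preserving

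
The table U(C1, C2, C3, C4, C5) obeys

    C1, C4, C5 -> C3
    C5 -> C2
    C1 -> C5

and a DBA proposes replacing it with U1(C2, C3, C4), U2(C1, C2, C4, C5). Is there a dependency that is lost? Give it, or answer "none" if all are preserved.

C1, C4, C5 -> C3

Check C1, C4, C5 → C3: no single fragment contains all of {C1, C3, C4, C5}, and the restricted closure of {C1, C4, C5} across the fragments never reaches {C3}.
C5 → C2 is preserved.
C1 → C5 is preserved.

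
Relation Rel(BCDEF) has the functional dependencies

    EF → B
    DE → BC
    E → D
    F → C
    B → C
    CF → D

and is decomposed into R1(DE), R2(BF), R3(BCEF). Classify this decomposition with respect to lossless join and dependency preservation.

Lossless test (chase): Rows 1 and 3 agree on E; apply E→D and equate their D entries. Rows 2 and 3 agree on F; apply F→C and equate their C entries. Rows 2 and 3 agree on CF; apply CF→D and equate their D entries. Rows 1 and 3 agree on DE; apply DE→BC and equate their BC entries. Row 3 is now all distinguished symbols — the join is lossless.
Dependency preservation: the restricted closure of {CF} across the fragments never reaches {D}, so CF → D cannot be enforced without a join — not preserved.

lossless but not dependency-preserving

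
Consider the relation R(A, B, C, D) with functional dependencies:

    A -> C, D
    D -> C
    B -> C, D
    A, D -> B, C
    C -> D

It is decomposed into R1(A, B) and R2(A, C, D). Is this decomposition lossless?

Common attributes: R1 ∩ R2 = {A}.
Closure of {A}: A → C, D applies, adding C, D; A, D → B, C applies, adding B. So (A)⁺ = {A, B, C, D}.
This closure contains every attribute of R1, so R1 ∩ R2 → R1. The join is lossless.

Yes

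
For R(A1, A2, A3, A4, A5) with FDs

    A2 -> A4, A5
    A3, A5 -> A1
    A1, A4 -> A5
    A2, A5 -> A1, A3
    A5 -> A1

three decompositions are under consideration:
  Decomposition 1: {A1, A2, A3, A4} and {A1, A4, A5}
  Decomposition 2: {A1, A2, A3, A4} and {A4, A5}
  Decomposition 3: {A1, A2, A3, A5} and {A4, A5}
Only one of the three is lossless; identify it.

Decomposition 1: common = {A1, A4}, closure = {A1, A4, A5} → lossless.
Decomposition 2: common = {A4}, closure = {A4} → lossy.
Decomposition 3: common = {A5}, closure = {A1, A5} → lossy.

Decomposition 1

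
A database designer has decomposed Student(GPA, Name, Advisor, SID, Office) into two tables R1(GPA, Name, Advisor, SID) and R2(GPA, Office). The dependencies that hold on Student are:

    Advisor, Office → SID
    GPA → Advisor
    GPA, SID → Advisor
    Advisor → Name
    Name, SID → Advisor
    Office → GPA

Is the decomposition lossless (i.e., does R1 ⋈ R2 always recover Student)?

No

Common attributes: R1 ∩ R2 = {GPA}.
Closure of {GPA}: GPA → Advisor applies, adding Advisor; Advisor → Name applies, adding Name. So (GPA)⁺ = {GPA, Name, Advisor}.
The closure contains neither all of R1 = {GPA, Name, Advisor, SID} nor all of R2 = {GPA, Office}, so the common attributes are not a superkey of either fragment. The join is lossy.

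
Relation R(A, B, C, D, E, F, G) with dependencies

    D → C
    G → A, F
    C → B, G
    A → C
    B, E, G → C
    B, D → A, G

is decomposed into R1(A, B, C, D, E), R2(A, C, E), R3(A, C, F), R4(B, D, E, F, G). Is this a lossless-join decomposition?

Chase test. Columns are A, B, C, D, E, F, G; row i has aⱼ where attribute j ∈ Ri, else bᵢⱼ.
Initial tableau (one row per fragment):
  row 1: a1 a2 a3 a4 a5 b16 b17
  row 2: a1 b22 a3 b24 a5 b26 b27
  row 3: a1 b32 a3 b34 b35 a6 b37
  row 4: b41 a2 b43 a4 a5 a6 a7
Rows 1 and 4 agree on D; apply D→C and equate their C entries.
Rows 1 and 2 agree on C; apply C→B, G and equate their B, G entries.
Rows 1 and 3 agree on C; apply C→B, G and equate their B, G entries.
Rows 1 and 4 agree on C; apply C→B, G and equate their B, G entries.
Rows 1 and 4 agree on B, D; apply B, D→A, G and equate their A, G entries.
Rows 1 and 2 agree on G; apply G→A, F and equate their A, F entries.
Rows 1 and 3 agree on G; apply G→A, F and equate their A, F entries.
Row 1 is now all distinguished symbols — the join is lossless.

Yes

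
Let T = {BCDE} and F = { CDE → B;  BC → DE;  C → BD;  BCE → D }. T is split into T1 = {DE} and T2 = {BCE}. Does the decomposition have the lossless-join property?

No

Common attributes: T1 ∩ T2 = {E}.
No dependency enlarges {E}, so (E)⁺ = {E}.
The closure contains neither all of T1 = {DE} nor all of T2 = {BCE}, so the common attributes are not a superkey of either fragment. The join is lossy.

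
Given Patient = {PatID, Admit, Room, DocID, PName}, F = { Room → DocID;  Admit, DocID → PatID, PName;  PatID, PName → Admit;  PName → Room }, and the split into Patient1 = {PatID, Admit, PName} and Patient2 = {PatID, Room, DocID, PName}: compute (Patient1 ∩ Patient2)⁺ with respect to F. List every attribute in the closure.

Patient1 ∩ Patient2 = {PatID, PName}.
PatID, PName → Admit applies, adding Admit
PName → Room applies, adding Room
Room → DocID applies, adding DocID
Closure: {PatID, Admit, Room, DocID, PName}.

PatID, Admit, Room, DocID, PName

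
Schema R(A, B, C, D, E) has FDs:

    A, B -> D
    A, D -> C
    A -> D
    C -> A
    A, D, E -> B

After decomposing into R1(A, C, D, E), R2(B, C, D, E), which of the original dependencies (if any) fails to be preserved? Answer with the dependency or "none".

none

A, B → D: restricted closure across fragments reaches D.
A, D → C lies within R1.
A → D lies within R1.
C → A lies within R1.
A, D, E → B: restricted closure across fragments reaches B.
Every dependency is enforceable on the fragments, so the decomposition is dependency-preserving.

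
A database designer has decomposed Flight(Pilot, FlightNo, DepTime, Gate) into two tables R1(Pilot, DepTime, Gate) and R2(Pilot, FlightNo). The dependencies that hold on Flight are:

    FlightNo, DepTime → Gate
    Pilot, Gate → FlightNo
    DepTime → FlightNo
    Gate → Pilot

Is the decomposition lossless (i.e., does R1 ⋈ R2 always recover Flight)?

Common attributes: R1 ∩ R2 = {Pilot}.
No dependency enlarges {Pilot}, so (Pilot)⁺ = {Pilot}.
The closure contains neither all of R1 = {Pilot, DepTime, Gate} nor all of R2 = {Pilot, FlightNo}, so the common attributes are not a superkey of either fragment. The join is lossy.

No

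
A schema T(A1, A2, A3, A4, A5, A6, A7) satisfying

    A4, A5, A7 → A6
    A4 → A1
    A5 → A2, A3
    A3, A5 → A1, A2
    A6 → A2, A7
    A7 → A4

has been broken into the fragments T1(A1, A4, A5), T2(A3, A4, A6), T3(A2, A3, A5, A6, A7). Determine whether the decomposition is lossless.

Yes

Chase test. Columns are A1, A2, A3, A4, A5, A6, A7; row i has aⱼ where attribute j ∈ Ti, else bᵢⱼ.
Initial tableau (one row per fragment):
  row 1: a1 b12 b13 a4 a5 b16 b17
  row 2: b21 b22 a3 a4 b25 a6 b27
  row 3: b31 a2 a3 b34 a5 a6 a7
Rows 1 and 2 agree on A4; apply A4→A1 and equate their A1 entries.
Rows 1 and 3 agree on A5; apply A5→A2, A3 and equate their A2, A3 entries.
Rows 1 and 3 agree on A3, A5; apply A3, A5→A1, A2 and equate their A1, A2 entries.
Rows 2 and 3 agree on A6; apply A6→A2, A7 and equate their A2, A7 entries.
Rows 2 and 3 agree on A7; apply A7→A4 and equate their A4 entries.
Row 3 is now all distinguished symbols — the join is lossless.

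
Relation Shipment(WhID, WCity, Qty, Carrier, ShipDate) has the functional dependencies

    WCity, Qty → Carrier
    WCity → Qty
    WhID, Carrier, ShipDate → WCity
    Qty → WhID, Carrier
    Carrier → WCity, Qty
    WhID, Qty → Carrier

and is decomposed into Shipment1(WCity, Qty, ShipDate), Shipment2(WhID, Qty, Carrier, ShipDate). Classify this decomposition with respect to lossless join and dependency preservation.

Lossless test: (Qty, ShipDate)⁺ = {WhID, WCity, Qty, Carrier, ShipDate}, which contains all of one fragment — lossless.
Dependency preservation: WCity, Qty → Carrier; WhID, Carrier, ShipDate → WCity; Carrier → WCity, Qty are not contained in any single fragment, but the restricted closure of each left-hand side across the fragments still reaches the right-hand side; the remaining FDs each lie inside some fragment. All dependencies are preserved.

lossless and dependency-preserving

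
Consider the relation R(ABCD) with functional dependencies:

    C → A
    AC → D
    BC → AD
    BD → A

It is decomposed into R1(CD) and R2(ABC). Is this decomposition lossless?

Common attributes: R1 ∩ R2 = {C}.
Closure of {C}: C → A applies, adding A; AC → D applies, adding D. So (C)⁺ = {ACD}.
This closure contains every attribute of R1, so R1 ∩ R2 → R1. The join is lossless.

Yes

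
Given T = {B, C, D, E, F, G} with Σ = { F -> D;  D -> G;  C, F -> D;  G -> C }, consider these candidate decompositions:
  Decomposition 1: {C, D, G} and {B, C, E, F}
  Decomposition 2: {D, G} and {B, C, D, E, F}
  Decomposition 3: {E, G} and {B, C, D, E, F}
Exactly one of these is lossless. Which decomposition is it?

Decomposition 1: common = {C}, closure = {C} → lossy.
Decomposition 2: common = {D}, closure = {C, D, G} → lossless.
Decomposition 3: common = {E}, closure = {E} → lossy.

Decomposition 2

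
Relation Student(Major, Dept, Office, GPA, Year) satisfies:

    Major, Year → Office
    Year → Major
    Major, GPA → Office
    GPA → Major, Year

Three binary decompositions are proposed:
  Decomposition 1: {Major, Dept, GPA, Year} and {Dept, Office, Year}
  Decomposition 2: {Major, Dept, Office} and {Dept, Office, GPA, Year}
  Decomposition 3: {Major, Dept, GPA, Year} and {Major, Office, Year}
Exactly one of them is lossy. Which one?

Decomposition 2

Decomposition 1: common = {Dept, Year}, closure = {Major, Dept, Office, Year} → lossless.
Decomposition 2: common = {Dept, Office}, closure = {Dept, Office} → lossy.
Decomposition 3: common = {Major, Year}, closure = {Major, Office, Year} → lossless.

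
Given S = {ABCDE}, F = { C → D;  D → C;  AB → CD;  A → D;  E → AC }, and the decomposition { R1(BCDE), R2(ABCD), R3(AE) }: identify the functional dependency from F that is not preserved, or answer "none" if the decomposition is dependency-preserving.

none

C → D lies within R1.
D → C lies within R1.
AB → CD lies within R2.
A → D lies within R2.
E → AC: restricted closure across fragments reaches AC.
Every dependency is enforceable on the fragments, so the decomposition is dependency-preserving.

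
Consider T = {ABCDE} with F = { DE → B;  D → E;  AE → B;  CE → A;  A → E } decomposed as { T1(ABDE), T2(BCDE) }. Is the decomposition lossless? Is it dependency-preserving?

lossy and not dependency-preserving

Lossless test: (BDE)⁺ = {BDE}, which is a superkey of neither fragment — lossy.
Dependency preservation: the restricted closure of {CE} across the fragments never reaches {A}, so CE → A cannot be enforced without a join — not preserved.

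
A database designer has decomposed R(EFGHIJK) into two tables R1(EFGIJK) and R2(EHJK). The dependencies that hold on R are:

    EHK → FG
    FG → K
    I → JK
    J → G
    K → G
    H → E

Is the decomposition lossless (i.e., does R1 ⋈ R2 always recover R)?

No

Common attributes: R1 ∩ R2 = {EJK}.
Closure of {EJK}: J → G applies, adding G. So (EJK)⁺ = {EGJK}.
The closure contains neither all of R1 = {EFGIJK} nor all of R2 = {EHJK}, so the common attributes are not a superkey of either fragment. The join is lossy.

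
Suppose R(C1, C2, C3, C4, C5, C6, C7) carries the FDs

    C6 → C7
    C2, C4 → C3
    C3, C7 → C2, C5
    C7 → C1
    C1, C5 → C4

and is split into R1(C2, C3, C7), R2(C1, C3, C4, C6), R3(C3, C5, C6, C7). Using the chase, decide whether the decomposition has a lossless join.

Yes

Chase test. Columns are C1, C2, C3, C4, C5, C6, C7; row i has aⱼ where attribute j ∈ Ri, else bᵢⱼ.
Initial tableau (one row per fragment):
  row 1: b11 a2 a3 b14 b15 b16 a7
  row 2: a1 b22 a3 a4 b25 a6 b27
  row 3: b31 b32 a3 b34 a5 a6 a7
Rows 2 and 3 agree on C6; apply C6→C7 and equate their C7 entries.
Rows 1 and 2 agree on C3, C7; apply C3, C7→C2, C5 and equate their C2, C5 entries.
Rows 1 and 3 agree on C3, C7; apply C3, C7→C2, C5 and equate their C2, C5 entries.
Rows 1 and 2 agree on C7; apply C7→C1 and equate their C1 entries.
Rows 1 and 3 agree on C7; apply C7→C1 and equate their C1 entries.
Rows 1 and 2 agree on C1, C5; apply C1, C5→C4 and equate their C4 entries.
Rows 1 and 3 agree on C1, C5; apply C1, C5→C4 and equate their C4 entries.
Row 2 is now all distinguished symbols — the join is lossless.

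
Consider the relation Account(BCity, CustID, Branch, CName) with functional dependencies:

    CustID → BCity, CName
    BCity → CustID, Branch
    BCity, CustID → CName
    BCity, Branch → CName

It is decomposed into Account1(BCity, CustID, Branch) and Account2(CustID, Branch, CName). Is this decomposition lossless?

Common attributes: Account1 ∩ Account2 = {CustID, Branch}.
Closure of {CustID, Branch}: CustID → BCity, CName applies, adding BCity, CName. So (CustID, Branch)⁺ = {BCity, CustID, Branch, CName}.
This closure contains every attribute of Account1, so Account1 ∩ Account2 → Account1. The join is lossless.

Yes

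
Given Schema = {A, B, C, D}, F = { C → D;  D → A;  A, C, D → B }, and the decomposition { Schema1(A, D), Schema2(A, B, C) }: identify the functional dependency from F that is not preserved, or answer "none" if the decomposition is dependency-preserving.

C → D

Check C → D: no single fragment contains all of {C, D}, and the restricted closure of {C} across the fragments never reaches {D}.
D → A is preserved.
A, C, D → B is preserved.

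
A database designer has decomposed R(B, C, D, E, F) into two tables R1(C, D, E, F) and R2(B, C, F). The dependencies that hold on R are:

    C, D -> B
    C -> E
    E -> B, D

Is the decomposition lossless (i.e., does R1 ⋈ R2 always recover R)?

Common attributes: R1 ∩ R2 = {C, F}.
Closure of {C, F}: C → E applies, adding E; E → B, D applies, adding B, D. So (C, F)⁺ = {B, C, D, E, F}.
This closure contains every attribute of R1, so R1 ∩ R2 → R1. The join is lossless.

Yes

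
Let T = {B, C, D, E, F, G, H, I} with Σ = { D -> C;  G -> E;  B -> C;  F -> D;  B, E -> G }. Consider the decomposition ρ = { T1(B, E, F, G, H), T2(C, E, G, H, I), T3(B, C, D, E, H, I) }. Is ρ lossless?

Chase test. Columns are B, C, D, E, F, G, H, I; row i has aⱼ where attribute j ∈ Ti, else bᵢⱼ.
Initial tableau (one row per fragment):
  row 1: a1 b12 b13 a4 a5 a6 a7 b18
  row 2: b21 a2 b23 a4 b25 a6 a7 a8
  row 3: a1 a2 a3 a4 b35 b36 a7 a8
Rows 1 and 3 agree on B; apply B→C and equate their C entries.
Rows 1 and 3 agree on B, E; apply B, E→G and equate their G entries.
No row becomes fully distinguished — the join is lossy.

No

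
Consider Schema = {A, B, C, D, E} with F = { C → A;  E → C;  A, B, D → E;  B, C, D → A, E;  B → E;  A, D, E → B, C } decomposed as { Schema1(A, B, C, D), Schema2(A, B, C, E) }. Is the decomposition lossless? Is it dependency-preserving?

lossless but not dependency-preserving

Lossless test: (A, B, C)⁺ = {A, B, C, E}, which contains all of one fragment — lossless.
Dependency preservation: the restricted closure of {A, D, E} across the fragments never reaches {B, C}, so A, D, E → B, C cannot be enforced without a join — not preserved.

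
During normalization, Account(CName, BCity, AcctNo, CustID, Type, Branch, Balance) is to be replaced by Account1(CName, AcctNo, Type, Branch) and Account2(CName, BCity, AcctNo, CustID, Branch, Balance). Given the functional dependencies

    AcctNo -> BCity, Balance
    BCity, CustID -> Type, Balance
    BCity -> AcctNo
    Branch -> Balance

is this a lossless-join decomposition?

Common attributes: Account1 ∩ Account2 = {CName, AcctNo, Branch}.
Closure of {CName, AcctNo, Branch}: AcctNo → BCity, Balance applies, adding BCity, Balance. So (CName, AcctNo, Branch)⁺ = {CName, BCity, AcctNo, Branch, Balance}.
The closure contains neither all of Account1 = {CName, AcctNo, Type, Branch} nor all of Account2 = {CName, BCity, AcctNo, CustID, Branch, Balance}, so the common attributes are not a superkey of either fragment. The join is lossy.

No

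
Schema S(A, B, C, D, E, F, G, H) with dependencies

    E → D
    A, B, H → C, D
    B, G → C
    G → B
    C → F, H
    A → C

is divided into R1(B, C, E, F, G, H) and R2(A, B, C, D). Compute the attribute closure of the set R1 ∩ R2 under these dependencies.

B, C, F, H

R1 ∩ R2 = {B, C}.
C → F, H applies, adding F, H
Closure: {B, C, F, H}.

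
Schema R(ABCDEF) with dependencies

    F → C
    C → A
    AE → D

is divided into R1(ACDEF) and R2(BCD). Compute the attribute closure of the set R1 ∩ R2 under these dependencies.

R1 ∩ R2 = {CD}.
C → A applies, adding A
Closure: {ACD}.

ACD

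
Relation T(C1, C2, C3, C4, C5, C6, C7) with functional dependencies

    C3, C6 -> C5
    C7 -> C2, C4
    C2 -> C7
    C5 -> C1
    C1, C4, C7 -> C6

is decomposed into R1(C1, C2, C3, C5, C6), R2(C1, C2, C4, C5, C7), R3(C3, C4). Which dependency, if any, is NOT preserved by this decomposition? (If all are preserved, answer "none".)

C3, C6 → C5 lies within R1.
C7 → C2, C4 lies within R2.
C2 → C7 lies within R2.
C5 → C1 lies within R1.
C1, C4, C7 → C6: restricted closure across fragments reaches C6.
Every dependency is enforceable on the fragments, so the decomposition is dependency-preserving.

none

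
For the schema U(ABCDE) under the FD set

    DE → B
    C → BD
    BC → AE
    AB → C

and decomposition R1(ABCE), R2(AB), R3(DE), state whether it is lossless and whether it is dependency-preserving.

Lossless test (chase): Rows 1 and 2 agree on AB; apply AB→C and equate their C entries. Rows 1 and 2 agree on C; apply C→BD and equate their BD entries. Rows 1 and 2 agree on BC; apply BC→AE and equate their AE entries. No row becomes fully distinguished — the join is lossy.
Dependency preservation: the restricted closure of {DE} across the fragments never reaches {B}, so DE → B cannot be enforced without a join — not preserved.

lossy and not dependency-preserving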